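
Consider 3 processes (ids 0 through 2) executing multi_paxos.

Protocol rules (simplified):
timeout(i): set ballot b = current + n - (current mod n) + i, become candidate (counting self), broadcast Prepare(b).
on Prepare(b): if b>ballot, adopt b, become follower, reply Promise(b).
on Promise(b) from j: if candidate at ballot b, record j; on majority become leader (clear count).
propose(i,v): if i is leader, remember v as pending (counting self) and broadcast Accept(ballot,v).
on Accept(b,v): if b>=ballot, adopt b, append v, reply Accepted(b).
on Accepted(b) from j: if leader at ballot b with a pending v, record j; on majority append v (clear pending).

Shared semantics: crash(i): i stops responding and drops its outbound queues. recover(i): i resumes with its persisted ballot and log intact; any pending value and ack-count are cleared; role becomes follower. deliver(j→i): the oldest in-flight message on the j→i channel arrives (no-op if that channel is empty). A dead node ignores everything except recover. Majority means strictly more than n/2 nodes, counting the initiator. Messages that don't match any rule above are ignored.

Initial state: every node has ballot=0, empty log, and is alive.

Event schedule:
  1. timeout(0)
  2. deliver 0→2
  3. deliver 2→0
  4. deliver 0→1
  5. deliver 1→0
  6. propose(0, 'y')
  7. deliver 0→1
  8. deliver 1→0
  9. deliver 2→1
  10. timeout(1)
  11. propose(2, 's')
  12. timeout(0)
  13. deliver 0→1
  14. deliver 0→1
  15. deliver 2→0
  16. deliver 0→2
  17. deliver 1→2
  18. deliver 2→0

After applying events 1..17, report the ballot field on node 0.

after 1 — timeout(0): n0:cand/b3/[-]
after 2 — deliver 0→2: n2:foll/b3/[-]
after 3 — deliver 2→0: n0:lead/b3/[-]
after 4 — deliver 0→1: n1:foll/b3/[-]
after 5 — deliver 1→0: ·
after 6 — propose(0,'y'): ·
after 7 — deliver 0→1: n1:foll/b3/[y]
after 8 — deliver 1→0: n0:lead/b3/[y]
after 9 — deliver 2→1: ·
after 10 — timeout(1): n1:cand/b7/[y]
after 11 — propose(2,'s'): ·
after 12 — timeout(0): n0:cand/b6/[y]
after 13 — deliver 0→1: ·
after 14 — deliver 0→1: ·
after 15 — deliver 2→0: ·
after 16 — deliver 0→2: n2:foll/b3/[y]
after 17 — deliver 1→2: n2:foll/b7/[y]

6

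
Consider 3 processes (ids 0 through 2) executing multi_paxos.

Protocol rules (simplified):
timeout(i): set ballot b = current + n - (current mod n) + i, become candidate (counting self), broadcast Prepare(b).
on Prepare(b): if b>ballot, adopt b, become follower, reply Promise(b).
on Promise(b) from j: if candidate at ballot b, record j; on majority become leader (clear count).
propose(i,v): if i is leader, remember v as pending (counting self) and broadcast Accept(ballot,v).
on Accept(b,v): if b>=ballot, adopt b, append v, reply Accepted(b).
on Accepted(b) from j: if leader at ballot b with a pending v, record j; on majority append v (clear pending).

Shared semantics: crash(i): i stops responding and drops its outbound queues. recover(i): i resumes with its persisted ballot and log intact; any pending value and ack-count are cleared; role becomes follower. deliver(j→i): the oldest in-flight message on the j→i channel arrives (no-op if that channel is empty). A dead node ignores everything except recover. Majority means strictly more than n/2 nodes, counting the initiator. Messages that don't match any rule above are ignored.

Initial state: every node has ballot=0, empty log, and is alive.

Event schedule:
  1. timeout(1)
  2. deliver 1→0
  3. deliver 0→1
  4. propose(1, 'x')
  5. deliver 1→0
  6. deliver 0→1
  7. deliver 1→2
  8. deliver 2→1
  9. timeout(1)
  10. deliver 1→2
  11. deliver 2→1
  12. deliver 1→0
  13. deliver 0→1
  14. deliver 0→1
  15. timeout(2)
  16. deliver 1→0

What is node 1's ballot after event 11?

after 1 — timeout(1): n1:cand/b4/[-]
after 2 — deliver 1→0: n0:foll/b4/[-]
after 3 — deliver 0→1: n1:lead/b4/[-]
after 4 — propose(1,'x'): ·
after 5 — deliver 1→0: n0:foll/b4/[x]
after 6 — deliver 0→1: n1:lead/b4/[x]
after 7 — deliver 1→2: n2:foll/b4/[-]
after 8 — deliver 2→1: ·
after 9 — timeout(1): n1:cand/b7/[x]
after 10 — deliver 1→2: n2:foll/b4/[x]
after 11 — deliver 2→1: ·

7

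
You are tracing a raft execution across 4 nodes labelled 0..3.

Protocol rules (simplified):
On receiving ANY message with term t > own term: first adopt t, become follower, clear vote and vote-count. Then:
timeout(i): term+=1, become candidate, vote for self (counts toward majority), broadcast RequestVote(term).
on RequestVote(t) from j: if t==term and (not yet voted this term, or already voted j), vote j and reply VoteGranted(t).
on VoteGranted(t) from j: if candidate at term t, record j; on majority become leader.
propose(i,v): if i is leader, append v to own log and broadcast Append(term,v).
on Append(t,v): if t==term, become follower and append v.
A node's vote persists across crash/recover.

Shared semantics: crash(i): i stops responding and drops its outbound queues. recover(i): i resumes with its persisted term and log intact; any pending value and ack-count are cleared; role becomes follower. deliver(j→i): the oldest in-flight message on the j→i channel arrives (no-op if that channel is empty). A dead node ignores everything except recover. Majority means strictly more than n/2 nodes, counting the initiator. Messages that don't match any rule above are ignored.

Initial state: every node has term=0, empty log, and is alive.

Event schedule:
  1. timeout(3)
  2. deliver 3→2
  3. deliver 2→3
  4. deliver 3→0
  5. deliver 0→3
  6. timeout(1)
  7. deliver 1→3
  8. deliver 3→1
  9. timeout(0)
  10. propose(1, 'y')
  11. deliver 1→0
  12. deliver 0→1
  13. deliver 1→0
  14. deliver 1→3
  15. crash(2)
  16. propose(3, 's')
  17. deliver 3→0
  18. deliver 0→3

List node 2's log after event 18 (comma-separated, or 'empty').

step 1 timeout(3): 3={cand,t=1,log=-}
step 2 deliver 3→2: 2={foll,t=1,log=-}
step 3 deliver 2→3: —
step 4 deliver 3→0: 0={foll,t=1,log=-}
step 5 deliver 0→3: 3={lead,t=1,log=-}
step 6 timeout(1): 1={cand,t=1,log=-}
step 7 deliver 1→3: —
step 8 deliver 3→1: —
step 9 timeout(0): 0={cand,t=2,log=-}
step 10 propose(1,'y'): —
step 11 deliver 1→0: —
step 12 deliver 0→1: 1={foll,t=2,log=-}
step 13 deliver 1→0: —
step 14 deliver 1→3: —
step 15 crash(2): 2={✗foll,t=1,log=-}
step 16 propose(3,'s'): 3={lead,t=1,log=s}
step 17 deliver 3→0: —
step 18 deliver 0→3: 3={foll,t=2,log=s}

empty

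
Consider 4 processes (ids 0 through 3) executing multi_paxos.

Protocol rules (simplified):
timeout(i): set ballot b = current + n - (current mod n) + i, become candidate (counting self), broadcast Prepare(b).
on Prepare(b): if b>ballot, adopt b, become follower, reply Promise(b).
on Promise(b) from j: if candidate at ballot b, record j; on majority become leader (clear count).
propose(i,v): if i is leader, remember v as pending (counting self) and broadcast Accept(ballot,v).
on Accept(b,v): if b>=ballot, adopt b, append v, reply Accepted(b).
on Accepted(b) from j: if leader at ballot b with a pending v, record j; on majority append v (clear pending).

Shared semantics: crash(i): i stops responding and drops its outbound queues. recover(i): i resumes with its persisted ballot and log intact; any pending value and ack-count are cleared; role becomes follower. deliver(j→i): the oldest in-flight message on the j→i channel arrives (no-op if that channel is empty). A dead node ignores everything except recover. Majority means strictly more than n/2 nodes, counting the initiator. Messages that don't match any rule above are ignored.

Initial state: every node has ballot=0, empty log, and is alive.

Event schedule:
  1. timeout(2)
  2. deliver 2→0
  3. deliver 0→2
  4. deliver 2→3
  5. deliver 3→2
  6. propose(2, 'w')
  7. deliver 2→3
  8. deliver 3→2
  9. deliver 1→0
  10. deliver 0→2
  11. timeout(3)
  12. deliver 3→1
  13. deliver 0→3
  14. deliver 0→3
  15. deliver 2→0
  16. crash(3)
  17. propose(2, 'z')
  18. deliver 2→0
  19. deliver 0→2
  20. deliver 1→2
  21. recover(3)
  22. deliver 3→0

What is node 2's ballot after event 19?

6

e1 timeout(2): 2[cand,b=6,-]
e2 deliver 2→0: 0[foll,b=6,-]
e3 deliver 0→2: ·
e4 deliver 2→3: 3[foll,b=6,-]
e5 deliver 3→2: 2[lead,b=6,-]
e6 propose(2,'w'): ·
e7 deliver 2→3: 3[foll,b=6,w]
e8 deliver 3→2: ·
e9 deliver 1→0: ·
e10 deliver 0→2: ·
e11 timeout(3): 3[cand,b=11,w]
e12 deliver 3→1: 1[foll,b=11,-]
e13 deliver 0→3: ·
e14 deliver 0→3: ·
e15 deliver 2→0: 0[foll,b=6,w]
e16 crash(3): 3[✗cand,b=11,w]
e17 propose(2,'z'): ·
e18 deliver 2→0: 0[foll,b=6,w,z]
e19 deliver 0→2: ·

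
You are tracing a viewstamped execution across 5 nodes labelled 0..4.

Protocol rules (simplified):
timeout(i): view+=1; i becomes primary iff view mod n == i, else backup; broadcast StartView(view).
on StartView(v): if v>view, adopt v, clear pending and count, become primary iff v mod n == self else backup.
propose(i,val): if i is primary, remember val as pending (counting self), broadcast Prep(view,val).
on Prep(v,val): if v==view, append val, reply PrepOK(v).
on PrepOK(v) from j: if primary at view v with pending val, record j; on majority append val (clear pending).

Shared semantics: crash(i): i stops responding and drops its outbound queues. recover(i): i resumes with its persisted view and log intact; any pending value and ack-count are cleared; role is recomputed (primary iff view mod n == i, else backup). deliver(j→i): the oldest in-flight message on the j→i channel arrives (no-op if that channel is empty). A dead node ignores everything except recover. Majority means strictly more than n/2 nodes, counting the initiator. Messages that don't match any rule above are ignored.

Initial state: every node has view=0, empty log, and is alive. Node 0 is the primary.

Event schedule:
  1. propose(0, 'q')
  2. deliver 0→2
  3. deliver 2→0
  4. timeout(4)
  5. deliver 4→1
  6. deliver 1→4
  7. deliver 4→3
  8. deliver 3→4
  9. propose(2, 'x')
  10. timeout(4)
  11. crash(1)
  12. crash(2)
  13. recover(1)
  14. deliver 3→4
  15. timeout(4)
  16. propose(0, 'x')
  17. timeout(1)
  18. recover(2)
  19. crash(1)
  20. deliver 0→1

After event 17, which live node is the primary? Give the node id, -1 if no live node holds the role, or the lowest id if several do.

0

e1 propose(0,'q'): ·
e2 deliver 0→2: 2[back,v=0,q]
e3 deliver 2→0: ·
e4 timeout(4): 4[back,v=1,-]
e5 deliver 4→1: 1[prim,v=1,-]
e6 deliver 1→4: ·
e7 deliver 4→3: 3[back,v=1,-]
e8 deliver 3→4: ·
e9 propose(2,'x'): ·
e10 timeout(4): 4[back,v=2,-]
e11 crash(1): 1[✗prim,v=1,-]
e12 crash(2): 2[✗back,v=0,q]
e13 recover(1): 1[prim,v=1,-]
e14 deliver 3→4: ·
e15 timeout(4): 4[back,v=3,-]
e16 propose(0,'x'): ·
e17 timeout(1): 1[back,v=2,-]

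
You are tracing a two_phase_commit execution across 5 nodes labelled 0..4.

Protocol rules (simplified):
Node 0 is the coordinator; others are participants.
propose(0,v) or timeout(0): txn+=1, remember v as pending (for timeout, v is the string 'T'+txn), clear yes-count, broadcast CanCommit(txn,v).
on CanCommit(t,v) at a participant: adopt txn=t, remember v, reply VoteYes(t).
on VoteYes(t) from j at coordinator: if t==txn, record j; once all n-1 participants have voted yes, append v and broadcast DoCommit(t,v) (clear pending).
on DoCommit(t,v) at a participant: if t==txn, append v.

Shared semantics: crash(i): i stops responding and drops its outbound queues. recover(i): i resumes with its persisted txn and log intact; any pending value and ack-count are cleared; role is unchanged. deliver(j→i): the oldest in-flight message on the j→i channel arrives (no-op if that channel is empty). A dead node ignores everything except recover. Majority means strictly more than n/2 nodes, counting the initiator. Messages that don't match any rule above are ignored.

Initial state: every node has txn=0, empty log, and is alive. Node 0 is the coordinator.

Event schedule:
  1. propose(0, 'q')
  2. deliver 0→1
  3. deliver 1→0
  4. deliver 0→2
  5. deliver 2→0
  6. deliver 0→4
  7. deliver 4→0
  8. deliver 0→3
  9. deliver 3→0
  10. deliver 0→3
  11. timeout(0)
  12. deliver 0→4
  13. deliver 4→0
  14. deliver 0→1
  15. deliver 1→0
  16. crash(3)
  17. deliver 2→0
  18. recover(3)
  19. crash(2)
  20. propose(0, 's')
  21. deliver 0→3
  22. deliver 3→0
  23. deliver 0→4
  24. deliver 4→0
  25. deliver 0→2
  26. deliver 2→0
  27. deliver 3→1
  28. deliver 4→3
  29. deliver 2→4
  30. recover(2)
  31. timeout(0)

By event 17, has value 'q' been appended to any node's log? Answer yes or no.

yes

step 1 propose(0,'q'): 0={coor,t=1,log=-}
step 2 deliver 0→1: 1={part,t=1,log=-}
step 3 deliver 1→0: —
step 4 deliver 0→2: 2={part,t=1,log=-}
step 5 deliver 2→0: —
step 6 deliver 0→4: 4={part,t=1,log=-}
step 7 deliver 4→0: —
step 8 deliver 0→3: 3={part,t=1,log=-}
step 9 deliver 3→0: 0={coor,t=1,log=q}
step 10 deliver 0→3: 3={part,t=1,log=q}
step 11 timeout(0): 0={coor,t=2,log=q}
step 12 deliver 0→4: 4={part,t=1,log=q}
step 13 deliver 4→0: —
step 14 deliver 0→1: 1={part,t=1,log=q}
step 15 deliver 1→0: —
step 16 crash(3): 3={✗part,t=1,log=q}
step 17 deliver 2→0: —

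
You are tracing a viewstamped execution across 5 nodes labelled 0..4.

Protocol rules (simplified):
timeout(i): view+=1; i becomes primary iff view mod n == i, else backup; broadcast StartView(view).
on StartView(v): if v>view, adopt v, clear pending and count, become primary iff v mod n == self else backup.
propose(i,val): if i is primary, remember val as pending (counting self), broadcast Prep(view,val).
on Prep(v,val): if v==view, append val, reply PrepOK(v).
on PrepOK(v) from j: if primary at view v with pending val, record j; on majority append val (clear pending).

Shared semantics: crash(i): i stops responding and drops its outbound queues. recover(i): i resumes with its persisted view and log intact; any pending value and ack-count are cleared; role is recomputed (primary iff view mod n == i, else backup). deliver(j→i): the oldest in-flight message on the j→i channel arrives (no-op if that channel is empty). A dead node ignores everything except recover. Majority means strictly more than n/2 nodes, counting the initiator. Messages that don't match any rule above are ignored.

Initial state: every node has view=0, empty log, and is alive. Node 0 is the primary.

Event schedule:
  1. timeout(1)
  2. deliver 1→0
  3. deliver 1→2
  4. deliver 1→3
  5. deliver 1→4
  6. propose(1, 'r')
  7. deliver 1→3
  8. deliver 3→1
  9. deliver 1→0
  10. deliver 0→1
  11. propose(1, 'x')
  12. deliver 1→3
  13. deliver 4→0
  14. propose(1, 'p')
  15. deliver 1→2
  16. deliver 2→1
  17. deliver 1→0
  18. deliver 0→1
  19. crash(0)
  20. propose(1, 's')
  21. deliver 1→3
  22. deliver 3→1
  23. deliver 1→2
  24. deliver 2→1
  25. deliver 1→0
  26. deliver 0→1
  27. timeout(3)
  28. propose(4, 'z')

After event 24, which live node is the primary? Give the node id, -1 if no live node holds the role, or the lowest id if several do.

step 1 timeout(1): 1={prim,v=1,log=-}
step 2 deliver 1→0: 0={back,v=1,log=-}
step 3 deliver 1→2: 2={back,v=1,log=-}
step 4 deliver 1→3: 3={back,v=1,log=-}
step 5 deliver 1→4: 4={back,v=1,log=-}
step 6 propose(1,'r'): —
step 7 deliver 1→3: 3={back,v=1,log=r}
step 8 deliver 3→1: —
step 9 deliver 1→0: 0={back,v=1,log=r}
step 10 deliver 0→1: 1={prim,v=1,log=r}
step 11 propose(1,'x'): —
step 12 deliver 1→3: 3={back,v=1,log=r,x}
step 13 deliver 4→0: —
step 14 propose(1,'p'): —
step 15 deliver 1→2: 2={back,v=1,log=r}
step 16 deliver 2→1: —
step 17 deliver 1→0: 0={back,v=1,log=r,x}
step 18 deliver 0→1: 1={prim,v=1,log=r,p}
step 19 crash(0): 0={✗back,v=1,log=r,x}
step 20 propose(1,'s'): —
step 21 deliver 1→3: 3={back,v=1,log=r,x,p}
step 22 deliver 3→1: —
step 23 deliver 1→2: 2={back,v=1,log=r,x}
step 24 deliver 2→1: 1={prim,v=1,log=r,p,s}

1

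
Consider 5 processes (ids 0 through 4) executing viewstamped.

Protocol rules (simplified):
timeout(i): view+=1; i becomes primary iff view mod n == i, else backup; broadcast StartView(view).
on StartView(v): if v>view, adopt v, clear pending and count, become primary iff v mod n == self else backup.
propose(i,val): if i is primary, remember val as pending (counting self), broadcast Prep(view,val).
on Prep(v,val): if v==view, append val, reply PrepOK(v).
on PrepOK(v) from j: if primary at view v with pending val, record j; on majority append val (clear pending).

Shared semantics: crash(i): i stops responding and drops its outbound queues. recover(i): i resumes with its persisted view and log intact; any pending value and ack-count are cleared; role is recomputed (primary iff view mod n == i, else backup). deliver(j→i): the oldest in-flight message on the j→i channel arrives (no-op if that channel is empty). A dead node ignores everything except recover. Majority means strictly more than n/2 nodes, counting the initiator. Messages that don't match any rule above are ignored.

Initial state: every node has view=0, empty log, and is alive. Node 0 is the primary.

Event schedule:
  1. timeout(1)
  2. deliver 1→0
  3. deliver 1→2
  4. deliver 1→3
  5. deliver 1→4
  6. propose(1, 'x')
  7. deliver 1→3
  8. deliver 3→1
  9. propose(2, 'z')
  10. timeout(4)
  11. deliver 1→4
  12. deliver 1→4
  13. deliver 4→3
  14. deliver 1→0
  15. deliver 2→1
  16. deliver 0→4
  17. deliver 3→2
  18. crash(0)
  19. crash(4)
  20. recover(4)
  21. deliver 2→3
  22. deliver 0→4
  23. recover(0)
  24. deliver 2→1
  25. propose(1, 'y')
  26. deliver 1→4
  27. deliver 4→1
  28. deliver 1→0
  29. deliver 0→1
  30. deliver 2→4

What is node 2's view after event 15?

1

step 1 timeout(1): 1={prim,v=1,log=-}
step 2 deliver 1→0: 0={back,v=1,log=-}
step 3 deliver 1→2: 2={back,v=1,log=-}
step 4 deliver 1→3: 3={back,v=1,log=-}
step 5 deliver 1→4: 4={back,v=1,log=-}
step 6 propose(1,'x'): —
step 7 deliver 1→3: 3={back,v=1,log=x}
step 8 deliver 3→1: —
step 9 propose(2,'z'): —
step 10 timeout(4): 4={back,v=2,log=-}
step 11 deliver 1→4: —
step 12 deliver 1→4: —
step 13 deliver 4→3: 3={back,v=2,log=x}
step 14 deliver 1→0: 0={back,v=1,log=x}
step 15 deliver 2→1: —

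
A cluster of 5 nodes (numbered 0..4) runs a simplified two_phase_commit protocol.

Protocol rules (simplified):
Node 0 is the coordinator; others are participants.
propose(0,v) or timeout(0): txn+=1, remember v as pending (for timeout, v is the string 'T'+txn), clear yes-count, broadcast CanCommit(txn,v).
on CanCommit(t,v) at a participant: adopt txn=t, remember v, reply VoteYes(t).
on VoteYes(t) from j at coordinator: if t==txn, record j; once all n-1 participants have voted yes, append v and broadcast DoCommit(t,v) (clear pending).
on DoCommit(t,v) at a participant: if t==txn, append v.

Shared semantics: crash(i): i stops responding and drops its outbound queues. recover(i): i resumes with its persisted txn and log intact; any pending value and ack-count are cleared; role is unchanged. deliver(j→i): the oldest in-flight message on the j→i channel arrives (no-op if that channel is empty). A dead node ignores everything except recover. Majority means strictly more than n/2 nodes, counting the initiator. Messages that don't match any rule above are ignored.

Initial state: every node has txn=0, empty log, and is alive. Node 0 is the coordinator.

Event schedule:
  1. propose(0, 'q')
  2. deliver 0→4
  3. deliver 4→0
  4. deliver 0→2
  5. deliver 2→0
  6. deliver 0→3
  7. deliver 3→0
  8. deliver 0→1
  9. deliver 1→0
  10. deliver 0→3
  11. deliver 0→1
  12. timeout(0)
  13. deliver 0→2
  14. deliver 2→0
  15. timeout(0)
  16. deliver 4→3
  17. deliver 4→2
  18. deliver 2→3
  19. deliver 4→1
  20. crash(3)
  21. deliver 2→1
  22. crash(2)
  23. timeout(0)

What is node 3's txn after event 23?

step 1 propose(0,'q'): 0={coor,t=1,log=-}
step 2 deliver 0→4: 4={part,t=1,log=-}
step 3 deliver 4→0: —
step 4 deliver 0→2: 2={part,t=1,log=-}
step 5 deliver 2→0: —
step 6 deliver 0→3: 3={part,t=1,log=-}
step 7 deliver 3→0: —
step 8 deliver 0→1: 1={part,t=1,log=-}
step 9 deliver 1→0: 0={coor,t=1,log=q}
step 10 deliver 0→3: 3={part,t=1,log=q}
step 11 deliver 0→1: 1={part,t=1,log=q}
step 12 timeout(0): 0={coor,t=2,log=q}
step 13 deliver 0→2: 2={part,t=1,log=q}
step 14 deliver 2→0: —
step 15 timeout(0): 0={coor,t=3,log=q}
step 16 deliver 4→3: —
step 17 deliver 4→2: —
step 18 deliver 2→3: —
step 19 deliver 4→1: —
step 20 crash(3): 3={✗part,t=1,log=q}
step 21 deliver 2→1: —
step 22 crash(2): 2={✗part,t=1,log=q}
step 23 timeout(0): 0={coor,t=4,log=q}

1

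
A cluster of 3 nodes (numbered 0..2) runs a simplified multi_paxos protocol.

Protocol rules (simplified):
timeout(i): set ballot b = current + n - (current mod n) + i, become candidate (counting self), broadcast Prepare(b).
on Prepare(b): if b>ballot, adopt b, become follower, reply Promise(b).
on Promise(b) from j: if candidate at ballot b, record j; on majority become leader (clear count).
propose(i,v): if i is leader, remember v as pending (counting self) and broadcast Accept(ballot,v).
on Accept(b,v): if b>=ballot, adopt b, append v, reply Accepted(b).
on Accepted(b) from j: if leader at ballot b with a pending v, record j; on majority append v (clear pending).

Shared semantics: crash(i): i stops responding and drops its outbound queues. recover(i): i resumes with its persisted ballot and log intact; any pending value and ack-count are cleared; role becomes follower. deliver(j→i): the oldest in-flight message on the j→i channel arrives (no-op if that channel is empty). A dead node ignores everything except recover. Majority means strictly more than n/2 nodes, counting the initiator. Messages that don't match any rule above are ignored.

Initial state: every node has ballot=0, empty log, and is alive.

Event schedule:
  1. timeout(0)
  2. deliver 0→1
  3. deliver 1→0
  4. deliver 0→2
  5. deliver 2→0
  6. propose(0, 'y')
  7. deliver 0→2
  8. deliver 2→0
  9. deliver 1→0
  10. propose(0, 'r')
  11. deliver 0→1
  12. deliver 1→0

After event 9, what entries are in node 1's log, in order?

empty

e1 timeout(0): 0[cand,b=3,-]
e2 deliver 0→1: 1[foll,b=3,-]
e3 deliver 1→0: 0[lead,b=3,-]
e4 deliver 0→2: 2[foll,b=3,-]
e5 deliver 2→0: ·
e6 propose(0,'y'): ·
e7 deliver 0→2: 2[foll,b=3,y]
e8 deliver 2→0: 0[lead,b=3,y]
e9 deliver 1→0: ·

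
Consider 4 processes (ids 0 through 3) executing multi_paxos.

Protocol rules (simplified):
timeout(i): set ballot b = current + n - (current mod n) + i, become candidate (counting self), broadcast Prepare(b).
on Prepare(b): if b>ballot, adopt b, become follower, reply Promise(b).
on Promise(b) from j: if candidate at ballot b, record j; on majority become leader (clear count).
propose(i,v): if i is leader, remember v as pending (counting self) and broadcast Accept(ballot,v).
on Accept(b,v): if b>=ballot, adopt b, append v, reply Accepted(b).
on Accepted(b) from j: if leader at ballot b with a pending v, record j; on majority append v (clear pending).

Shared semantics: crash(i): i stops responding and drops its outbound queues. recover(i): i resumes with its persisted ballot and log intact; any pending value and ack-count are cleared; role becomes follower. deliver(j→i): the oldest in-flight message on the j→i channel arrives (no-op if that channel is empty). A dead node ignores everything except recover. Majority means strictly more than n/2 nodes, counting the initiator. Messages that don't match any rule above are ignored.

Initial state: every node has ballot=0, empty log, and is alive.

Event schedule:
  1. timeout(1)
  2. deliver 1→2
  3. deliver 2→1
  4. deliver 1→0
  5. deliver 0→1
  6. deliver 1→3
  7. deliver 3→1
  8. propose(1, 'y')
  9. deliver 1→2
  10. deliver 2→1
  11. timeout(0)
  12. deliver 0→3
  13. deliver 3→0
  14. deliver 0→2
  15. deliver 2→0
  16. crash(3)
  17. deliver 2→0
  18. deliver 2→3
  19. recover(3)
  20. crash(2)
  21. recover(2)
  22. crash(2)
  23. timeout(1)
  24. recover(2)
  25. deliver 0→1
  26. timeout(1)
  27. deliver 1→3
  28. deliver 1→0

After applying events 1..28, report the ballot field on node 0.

[1] timeout(1) → N1(cand b5 [-])
[2] deliver 1→2 → N2(foll b5 [-])
[3] deliver 2→1 → ∅
[4] deliver 1→0 → N0(foll b5 [-])
[5] deliver 0→1 → N1(lead b5 [-])
[6] deliver 1→3 → N3(foll b5 [-])
[7] deliver 3→1 → ∅
[8] propose(1,'y') → ∅
[9] deliver 1→2 → N2(foll b5 [y])
[10] deliver 2→1 → ∅
[11] timeout(0) → N0(cand b8 [-])
[12] deliver 0→3 → N3(foll b8 [-])
[13] deliver 3→0 → ∅
[14] deliver 0→2 → N2(foll b8 [y])
[15] deliver 2→0 → N0(lead b8 [-])
[16] crash(3) → N3(✗foll b8 [-])
[17] deliver 2→0 → ∅
[18] deliver 2→3 → ∅
[19] recover(3) → N3(foll b8 [-])
[20] crash(2) → N2(✗foll b8 [y])
[21] recover(2) → N2(foll b8 [y])
[22] crash(2) → N2(✗foll b8 [y])
[23] timeout(1) → N1(cand b9 [-])
[24] recover(2) → N2(foll b8 [y])
[25] deliver 0→1 → ∅
[26] timeout(1) → N1(cand b13 [-])
[27] deliver 1→3 → ∅
[28] deliver 1→0 → ∅

8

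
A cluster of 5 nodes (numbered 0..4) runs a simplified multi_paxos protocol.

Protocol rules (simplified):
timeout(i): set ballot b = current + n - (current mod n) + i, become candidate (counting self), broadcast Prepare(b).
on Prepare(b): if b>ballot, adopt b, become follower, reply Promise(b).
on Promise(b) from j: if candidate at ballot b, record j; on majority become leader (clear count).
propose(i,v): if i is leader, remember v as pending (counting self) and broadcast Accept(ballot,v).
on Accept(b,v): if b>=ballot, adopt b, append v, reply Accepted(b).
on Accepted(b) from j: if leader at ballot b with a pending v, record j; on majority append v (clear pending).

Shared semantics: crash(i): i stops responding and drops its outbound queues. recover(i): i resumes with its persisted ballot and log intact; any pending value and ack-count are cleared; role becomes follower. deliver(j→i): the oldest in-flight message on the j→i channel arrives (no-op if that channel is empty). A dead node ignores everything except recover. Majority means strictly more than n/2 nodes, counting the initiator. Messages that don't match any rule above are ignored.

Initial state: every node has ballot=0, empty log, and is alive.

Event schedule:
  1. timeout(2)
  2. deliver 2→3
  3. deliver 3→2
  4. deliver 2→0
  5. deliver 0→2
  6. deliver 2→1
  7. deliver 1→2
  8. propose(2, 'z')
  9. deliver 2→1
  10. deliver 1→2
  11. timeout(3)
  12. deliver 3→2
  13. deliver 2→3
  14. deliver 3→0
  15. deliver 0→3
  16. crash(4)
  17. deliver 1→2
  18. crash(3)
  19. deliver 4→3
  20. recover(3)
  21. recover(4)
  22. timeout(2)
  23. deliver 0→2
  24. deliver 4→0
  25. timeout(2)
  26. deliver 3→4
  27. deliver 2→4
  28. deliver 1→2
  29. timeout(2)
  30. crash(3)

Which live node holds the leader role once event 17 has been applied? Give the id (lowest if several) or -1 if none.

[1] timeout(2) → N2(cand b7 [-])
[2] deliver 2→3 → N3(foll b7 [-])
[3] deliver 3→2 → ∅
[4] deliver 2→0 → N0(foll b7 [-])
[5] deliver 0→2 → N2(lead b7 [-])
[6] deliver 2→1 → N1(foll b7 [-])
[7] deliver 1→2 → ∅
[8] propose(2,'z') → ∅
[9] deliver 2→1 → N1(foll b7 [z])
[10] deliver 1→2 → ∅
[11] timeout(3) → N3(cand b13 [-])
[12] deliver 3→2 → N2(foll b13 [-])
[13] deliver 2→3 → ∅
[14] deliver 3→0 → N0(foll b13 [-])
[15] deliver 0→3 → ∅
[16] crash(4) → N4(✗foll b0 [-])
[17] deliver 1→2 → ∅

-1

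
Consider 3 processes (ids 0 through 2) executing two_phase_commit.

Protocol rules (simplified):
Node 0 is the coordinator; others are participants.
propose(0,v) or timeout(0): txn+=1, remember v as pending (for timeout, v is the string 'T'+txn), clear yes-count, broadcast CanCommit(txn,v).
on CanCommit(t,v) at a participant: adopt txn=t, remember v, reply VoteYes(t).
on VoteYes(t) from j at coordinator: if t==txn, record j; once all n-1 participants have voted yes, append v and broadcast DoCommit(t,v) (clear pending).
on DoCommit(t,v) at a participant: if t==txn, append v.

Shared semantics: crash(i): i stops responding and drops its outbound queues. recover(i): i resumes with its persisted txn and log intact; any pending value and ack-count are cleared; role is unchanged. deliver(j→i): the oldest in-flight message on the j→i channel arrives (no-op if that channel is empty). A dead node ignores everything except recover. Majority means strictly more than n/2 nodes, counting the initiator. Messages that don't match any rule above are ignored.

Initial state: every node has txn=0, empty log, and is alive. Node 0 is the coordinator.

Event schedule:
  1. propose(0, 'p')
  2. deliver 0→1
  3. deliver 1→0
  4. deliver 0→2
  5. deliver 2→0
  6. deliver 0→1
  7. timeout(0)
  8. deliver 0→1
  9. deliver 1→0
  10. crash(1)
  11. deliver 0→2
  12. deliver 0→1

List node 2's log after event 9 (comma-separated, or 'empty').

empty

after 1 — propose(0,'p'): n0:coor/t1/[-]
after 2 — deliver 0→1: n1:part/t1/[-]
after 3 — deliver 1→0: ·
after 4 — deliver 0→2: n2:part/t1/[-]
after 5 — deliver 2→0: n0:coor/t1/[p]
after 6 — deliver 0→1: n1:part/t1/[p]
after 7 — timeout(0): n0:coor/t2/[p]
after 8 — deliver 0→1: n1:part/t2/[p]
after 9 — deliver 1→0: ·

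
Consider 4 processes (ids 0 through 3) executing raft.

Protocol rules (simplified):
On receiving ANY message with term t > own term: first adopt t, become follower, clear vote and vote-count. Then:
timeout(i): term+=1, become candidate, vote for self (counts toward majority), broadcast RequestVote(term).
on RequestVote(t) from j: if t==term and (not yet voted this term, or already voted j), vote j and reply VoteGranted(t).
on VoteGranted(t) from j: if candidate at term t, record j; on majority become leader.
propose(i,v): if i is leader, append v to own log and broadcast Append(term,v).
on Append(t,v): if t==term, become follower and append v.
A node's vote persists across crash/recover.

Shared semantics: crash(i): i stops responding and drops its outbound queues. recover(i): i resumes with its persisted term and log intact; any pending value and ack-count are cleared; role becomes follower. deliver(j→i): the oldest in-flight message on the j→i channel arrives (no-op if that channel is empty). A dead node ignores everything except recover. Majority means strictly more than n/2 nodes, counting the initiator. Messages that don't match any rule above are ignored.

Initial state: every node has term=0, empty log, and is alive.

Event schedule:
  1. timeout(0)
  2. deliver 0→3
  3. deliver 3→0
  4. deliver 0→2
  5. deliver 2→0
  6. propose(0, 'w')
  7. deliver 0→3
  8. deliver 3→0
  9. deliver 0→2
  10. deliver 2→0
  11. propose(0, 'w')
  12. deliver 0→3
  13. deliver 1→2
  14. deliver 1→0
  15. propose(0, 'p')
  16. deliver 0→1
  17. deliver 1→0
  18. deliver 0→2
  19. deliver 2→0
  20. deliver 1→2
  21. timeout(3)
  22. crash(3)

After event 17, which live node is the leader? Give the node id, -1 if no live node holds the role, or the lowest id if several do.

0

1. timeout(0):  <0:cand t1 ->
2. deliver 0→3:  <3:foll t1 ->
3. deliver 3→0:  nop
4. deliver 0→2:  <2:foll t1 ->
5. deliver 2→0:  <0:lead t1 ->
6. propose(0,'w'):  <0:lead t1 w>
7. deliver 0→3:  <3:foll t1 w>
8. deliver 3→0:  nop
9. deliver 0→2:  <2:foll t1 w>
10. deliver 2→0:  nop
11. propose(0,'w'):  <0:lead t1 w,w>
12. deliver 0→3:  <3:foll t1 w,w>
13. deliver 1→2:  nop
14. deliver 1→0:  nop
15. propose(0,'p'):  <0:lead t1 w,w,p>
16. deliver 0→1:  <1:foll t1 ->
17. deliver 1→0:  nop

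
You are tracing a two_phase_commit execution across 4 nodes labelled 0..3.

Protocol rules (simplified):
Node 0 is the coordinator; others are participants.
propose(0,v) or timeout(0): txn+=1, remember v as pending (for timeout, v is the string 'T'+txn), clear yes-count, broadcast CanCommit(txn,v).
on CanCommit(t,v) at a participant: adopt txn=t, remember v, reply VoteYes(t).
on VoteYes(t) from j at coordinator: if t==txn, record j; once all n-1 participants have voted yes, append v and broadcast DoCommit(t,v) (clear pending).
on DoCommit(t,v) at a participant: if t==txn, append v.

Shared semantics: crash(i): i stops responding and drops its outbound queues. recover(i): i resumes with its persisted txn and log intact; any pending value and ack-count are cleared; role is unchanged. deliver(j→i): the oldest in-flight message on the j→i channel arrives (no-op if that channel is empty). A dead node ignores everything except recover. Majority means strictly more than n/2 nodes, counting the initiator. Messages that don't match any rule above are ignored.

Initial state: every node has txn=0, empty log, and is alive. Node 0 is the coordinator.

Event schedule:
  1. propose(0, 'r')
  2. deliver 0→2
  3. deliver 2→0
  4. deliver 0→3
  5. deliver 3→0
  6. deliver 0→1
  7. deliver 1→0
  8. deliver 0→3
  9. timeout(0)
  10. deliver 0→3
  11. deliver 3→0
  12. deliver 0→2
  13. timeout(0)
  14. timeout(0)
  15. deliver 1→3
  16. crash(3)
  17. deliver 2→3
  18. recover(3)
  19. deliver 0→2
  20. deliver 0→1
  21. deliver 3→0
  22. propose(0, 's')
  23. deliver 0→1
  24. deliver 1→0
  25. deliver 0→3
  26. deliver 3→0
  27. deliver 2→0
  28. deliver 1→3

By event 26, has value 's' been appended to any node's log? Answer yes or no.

[1] propose(0,'r') → N0(coor t1 [-])
[2] deliver 0→2 → N2(part t1 [-])
[3] deliver 2→0 → ∅
[4] deliver 0→3 → N3(part t1 [-])
[5] deliver 3→0 → ∅
[6] deliver 0→1 → N1(part t1 [-])
[7] deliver 1→0 → N0(coor t1 [r])
[8] deliver 0→3 → N3(part t1 [r])
[9] timeout(0) → N0(coor t2 [r])
[10] deliver 0→3 → N3(part t2 [r])
[11] deliver 3→0 → ∅
[12] deliver 0→2 → N2(part t1 [r])
[13] timeout(0) → N0(coor t3 [r])
[14] timeout(0) → N0(coor t4 [r])
[15] deliver 1→3 → ∅
[16] crash(3) → N3(✗part t2 [r])
[17] deliver 2→3 → ∅
[18] recover(3) → N3(part t2 [r])
[19] deliver 0→2 → N2(part t2 [r])
[20] deliver 0→1 → N1(part t1 [r])
[21] deliver 3→0 → ∅
[22] propose(0,'s') → N0(coor t5 [r])
[23] deliver 0→1 → N1(part t2 [r])
[24] deliver 1→0 → ∅
[25] deliver 0→3 → N3(part t3 [r])
[26] deliver 3→0 → ∅

no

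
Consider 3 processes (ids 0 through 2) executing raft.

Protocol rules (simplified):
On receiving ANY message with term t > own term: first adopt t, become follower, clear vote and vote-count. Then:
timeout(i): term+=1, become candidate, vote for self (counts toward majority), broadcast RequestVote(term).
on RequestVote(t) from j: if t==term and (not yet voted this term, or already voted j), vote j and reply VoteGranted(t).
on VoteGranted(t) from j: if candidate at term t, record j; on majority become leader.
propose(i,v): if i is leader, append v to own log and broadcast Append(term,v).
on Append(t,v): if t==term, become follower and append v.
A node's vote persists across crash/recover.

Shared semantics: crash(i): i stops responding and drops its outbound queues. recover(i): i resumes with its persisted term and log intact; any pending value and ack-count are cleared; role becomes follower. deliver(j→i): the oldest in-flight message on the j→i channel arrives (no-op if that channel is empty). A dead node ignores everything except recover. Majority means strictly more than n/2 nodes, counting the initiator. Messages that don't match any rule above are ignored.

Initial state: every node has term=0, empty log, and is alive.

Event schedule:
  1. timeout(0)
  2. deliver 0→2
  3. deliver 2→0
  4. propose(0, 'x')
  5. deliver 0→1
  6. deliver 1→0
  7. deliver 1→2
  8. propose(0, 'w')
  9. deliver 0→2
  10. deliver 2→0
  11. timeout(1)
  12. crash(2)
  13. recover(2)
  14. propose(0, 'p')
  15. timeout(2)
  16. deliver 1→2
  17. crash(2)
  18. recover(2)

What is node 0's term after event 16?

[1] timeout(0) → N0(cand t1 [-])
[2] deliver 0→2 → N2(foll t1 [-])
[3] deliver 2→0 → N0(lead t1 [-])
[4] propose(0,'x') → N0(lead t1 [x])
[5] deliver 0→1 → N1(foll t1 [-])
[6] deliver 1→0 → ∅
[7] deliver 1→2 → ∅
[8] propose(0,'w') → N0(lead t1 [x,w])
[9] deliver 0→2 → N2(foll t1 [x])
[10] deliver 2→0 → ∅
[11] timeout(1) → N1(cand t2 [-])
[12] crash(2) → N2(✗foll t1 [x])
[13] recover(2) → N2(foll t1 [x])
[14] propose(0,'p') → N0(lead t1 [x,w,p])
[15] timeout(2) → N2(cand t2 [x])
[16] deliver 1→2 → ∅

1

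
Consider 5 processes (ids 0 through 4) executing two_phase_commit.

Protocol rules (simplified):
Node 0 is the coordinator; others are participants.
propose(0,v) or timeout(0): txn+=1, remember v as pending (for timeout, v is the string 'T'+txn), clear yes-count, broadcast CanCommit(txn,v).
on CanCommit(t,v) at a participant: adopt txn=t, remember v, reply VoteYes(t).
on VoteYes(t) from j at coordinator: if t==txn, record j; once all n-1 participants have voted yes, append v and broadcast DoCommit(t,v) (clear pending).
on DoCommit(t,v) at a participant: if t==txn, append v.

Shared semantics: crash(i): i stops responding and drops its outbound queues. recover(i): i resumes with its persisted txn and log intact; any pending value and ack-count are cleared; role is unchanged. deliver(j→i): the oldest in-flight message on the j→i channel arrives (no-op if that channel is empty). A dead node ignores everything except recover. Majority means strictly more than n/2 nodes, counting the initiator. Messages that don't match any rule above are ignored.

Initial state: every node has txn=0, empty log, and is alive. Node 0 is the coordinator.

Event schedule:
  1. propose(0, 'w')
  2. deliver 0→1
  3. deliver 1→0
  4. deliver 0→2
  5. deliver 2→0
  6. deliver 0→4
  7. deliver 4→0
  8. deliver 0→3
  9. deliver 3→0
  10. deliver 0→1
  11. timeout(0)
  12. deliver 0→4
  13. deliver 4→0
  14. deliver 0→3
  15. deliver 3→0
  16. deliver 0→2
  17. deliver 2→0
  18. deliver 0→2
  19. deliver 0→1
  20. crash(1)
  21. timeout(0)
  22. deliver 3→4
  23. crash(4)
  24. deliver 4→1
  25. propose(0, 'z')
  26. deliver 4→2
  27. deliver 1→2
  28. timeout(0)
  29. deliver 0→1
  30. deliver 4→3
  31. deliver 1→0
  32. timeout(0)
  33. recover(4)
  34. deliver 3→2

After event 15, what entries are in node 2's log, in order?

[1] propose(0,'w') → N0(coor t1 [-])
[2] deliver 0→1 → N1(part t1 [-])
[3] deliver 1→0 → ∅
[4] deliver 0→2 → N2(part t1 [-])
[5] deliver 2→0 → ∅
[6] deliver 0→4 → N4(part t1 [-])
[7] deliver 4→0 → ∅
[8] deliver 0→3 → N3(part t1 [-])
[9] deliver 3→0 → N0(coor t1 [w])
[10] deliver 0→1 → N1(part t1 [w])
[11] timeout(0) → N0(coor t2 [w])
[12] deliver 0→4 → N4(part t1 [w])
[13] deliver 4→0 → ∅
[14] deliver 0→3 → N3(part t1 [w])
[15] deliver 3→0 → ∅

empty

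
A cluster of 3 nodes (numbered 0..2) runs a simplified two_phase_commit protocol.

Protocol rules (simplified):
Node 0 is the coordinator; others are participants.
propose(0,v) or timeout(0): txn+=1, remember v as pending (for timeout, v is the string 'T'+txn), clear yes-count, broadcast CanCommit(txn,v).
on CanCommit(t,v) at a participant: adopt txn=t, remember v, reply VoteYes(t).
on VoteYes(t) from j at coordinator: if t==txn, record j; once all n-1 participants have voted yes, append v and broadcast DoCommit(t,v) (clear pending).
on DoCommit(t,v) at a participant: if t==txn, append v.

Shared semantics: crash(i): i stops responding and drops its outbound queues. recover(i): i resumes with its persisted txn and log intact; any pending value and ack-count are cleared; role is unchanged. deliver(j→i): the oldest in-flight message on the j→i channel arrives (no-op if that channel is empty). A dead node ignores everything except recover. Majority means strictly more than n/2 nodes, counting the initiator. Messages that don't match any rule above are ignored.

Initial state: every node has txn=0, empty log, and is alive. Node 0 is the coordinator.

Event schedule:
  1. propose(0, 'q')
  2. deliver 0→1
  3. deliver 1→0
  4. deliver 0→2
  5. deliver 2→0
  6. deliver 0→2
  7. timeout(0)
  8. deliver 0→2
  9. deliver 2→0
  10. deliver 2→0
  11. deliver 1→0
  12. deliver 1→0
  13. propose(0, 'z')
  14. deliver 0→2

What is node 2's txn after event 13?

2

e1 propose(0,'q'): 0[coor,t=1,-]
e2 deliver 0→1: 1[part,t=1,-]
e3 deliver 1→0: ·
e4 deliver 0→2: 2[part,t=1,-]
e5 deliver 2→0: 0[coor,t=1,q]
e6 deliver 0→2: 2[part,t=1,q]
e7 timeout(0): 0[coor,t=2,q]
e8 deliver 0→2: 2[part,t=2,q]
e9 deliver 2→0: ·
e10 deliver 2→0: ·
e11 deliver 1→0: ·
e12 deliver 1→0: ·
e13 propose(0,'z'): 0[coor,t=3,q]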